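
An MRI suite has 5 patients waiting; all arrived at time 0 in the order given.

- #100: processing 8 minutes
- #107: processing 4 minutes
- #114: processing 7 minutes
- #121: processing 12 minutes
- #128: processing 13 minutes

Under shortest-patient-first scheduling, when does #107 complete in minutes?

SPT (increasing processing time): #107 #114 #100 #121 #128.
#107: 0→4

4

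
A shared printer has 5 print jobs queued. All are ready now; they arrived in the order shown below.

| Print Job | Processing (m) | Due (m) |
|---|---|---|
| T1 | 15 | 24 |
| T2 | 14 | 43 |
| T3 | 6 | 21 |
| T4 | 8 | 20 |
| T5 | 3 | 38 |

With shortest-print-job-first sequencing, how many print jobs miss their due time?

1

SPT (increasing processing time): T5 T3 T4 T2 T1.
T5: 0→3, due 38, tardiness 0
T3: 3→9, due 21, tardiness 0
T4: 9→17, due 20, tardiness 0
T2: 17→31, due 43, tardiness 0
T1: 31→46, due 24, tardiness 22
Late print jobs: 1.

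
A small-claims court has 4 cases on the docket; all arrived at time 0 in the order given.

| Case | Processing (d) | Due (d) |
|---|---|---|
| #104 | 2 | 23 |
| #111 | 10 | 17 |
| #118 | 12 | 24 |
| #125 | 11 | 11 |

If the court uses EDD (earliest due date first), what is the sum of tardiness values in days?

15

EDD (increasing due date): #125 #111 #104 #118.
#125: 0→11, due 11, tardiness 0
#111: 11→21, due 17, tardiness 4
#104: 21→23, due 23, tardiness 0
#118: 23→35, due 24, tardiness 11
Sum = 0+4+0+11 = 15.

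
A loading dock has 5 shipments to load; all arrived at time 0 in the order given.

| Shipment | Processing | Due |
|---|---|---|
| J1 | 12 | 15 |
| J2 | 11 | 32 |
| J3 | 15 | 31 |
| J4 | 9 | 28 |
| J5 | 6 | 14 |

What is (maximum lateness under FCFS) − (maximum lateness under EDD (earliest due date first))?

FIFO (arrival order): J1 J2 J3 J4 J5.
J1: 0→12, due 15, lateness -3
J2: 12→23, due 32, lateness -9
J3: 23→38, due 31, lateness 7
J4: 38→47, due 28, lateness 19
J5: 47→53, due 14, lateness 39
Maximum = 39.
EDD (increasing due date): J5 J1 J4 J3 J2.
J5: 0→6, due 14, lateness -8
J1: 6→18, due 15, lateness 3
J4: 18→27, due 28, lateness -1
J3: 27→42, due 31, lateness 11
J2: 42→53, due 32, lateness 21
Maximum = 21.
Difference = 39 − 21 = 18.

18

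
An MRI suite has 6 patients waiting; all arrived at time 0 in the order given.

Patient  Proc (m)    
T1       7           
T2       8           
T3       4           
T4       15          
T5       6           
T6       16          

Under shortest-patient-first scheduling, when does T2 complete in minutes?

SPT (increasing processing time): T3 T5 T1 T2 T4 T6.
T3: 0→4
T5: 4→10
T1: 10→17
T2: 17→25

25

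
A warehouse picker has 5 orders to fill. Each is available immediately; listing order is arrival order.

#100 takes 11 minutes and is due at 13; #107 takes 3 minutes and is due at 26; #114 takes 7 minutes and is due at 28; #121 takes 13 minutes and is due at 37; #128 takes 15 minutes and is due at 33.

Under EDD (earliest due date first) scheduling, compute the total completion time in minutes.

131

EDD (increasing due date): #100 #107 #114 #128 #121.
#100: 0→11
#107: 11→14
#114: 14→21
#128: 21→36
#121: 36→49
Sum = 11+14+21+36+49 = 131.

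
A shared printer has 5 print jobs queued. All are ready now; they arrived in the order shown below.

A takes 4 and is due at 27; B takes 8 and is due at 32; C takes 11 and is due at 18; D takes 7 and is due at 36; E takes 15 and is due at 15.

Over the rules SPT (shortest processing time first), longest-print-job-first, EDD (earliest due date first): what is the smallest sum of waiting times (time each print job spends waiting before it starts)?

64

SPT (increasing processing time): A D B C E.
A: waits 0, runs 0→4
D: waits 4, runs 4→11
B: waits 11, runs 11→19
C: waits 19, runs 19→30
E: waits 30, runs 30→45
Sum = 0+4+11+19+30 = 64.
LPT (decreasing processing time): E C B D A.
E: waits 0, runs 0→15
C: waits 15, runs 15→26
B: waits 26, runs 26→34
D: waits 34, runs 34→41
A: waits 41, runs 41→45
Sum = 0+15+26+34+41 = 116.
EDD (increasing due date): E C A B D.
E: waits 0, runs 0→15
C: waits 15, runs 15→26
A: waits 26, runs 26→30
B: waits 30, runs 30→38
D: waits 38, runs 38→45
Sum = 0+15+26+30+38 = 109.
SPT 64, LPT 116, EDD 109 → minimum 64.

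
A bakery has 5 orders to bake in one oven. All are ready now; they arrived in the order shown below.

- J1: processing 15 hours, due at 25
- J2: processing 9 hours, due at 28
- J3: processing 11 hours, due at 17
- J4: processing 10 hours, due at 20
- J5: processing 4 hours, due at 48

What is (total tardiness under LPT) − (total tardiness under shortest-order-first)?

-1

LPT (decreasing processing time): J1 J3 J4 J2 J5.
J1: 0→15, due 25, tardiness 0
J3: 15→26, due 17, tardiness 9
J4: 26→36, due 20, tardiness 16
J2: 36→45, due 28, tardiness 17
J5: 45→49, due 48, tardiness 1
Sum = 0+9+16+17+1 = 43.
SPT (increasing processing time): J5 J2 J4 J3 J1.
J5: 0→4, due 48, tardiness 0
J2: 4→13, due 28, tardiness 0
J4: 13→23, due 20, tardiness 3
J3: 23→34, due 17, tardiness 17
J1: 34→49, due 25, tardiness 24
Sum = 0+0+3+17+24 = 44.
Difference = 43 − 44 = -1.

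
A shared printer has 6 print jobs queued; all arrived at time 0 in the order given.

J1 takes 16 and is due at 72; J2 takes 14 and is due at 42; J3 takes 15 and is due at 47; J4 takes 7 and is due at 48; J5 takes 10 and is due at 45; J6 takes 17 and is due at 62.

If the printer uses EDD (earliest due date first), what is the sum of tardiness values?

EDD (increasing due date): J2 J5 J3 J4 J6 J1.
J2: 0→14, due 42, tardiness 0
J5: 14→24, due 45, tardiness 0
J3: 24→39, due 47, tardiness 0
J4: 39→46, due 48, tardiness 0
J6: 46→63, due 62, tardiness 1
J1: 63→79, due 72, tardiness 7
Sum = 0+0+0+0+1+7 = 8.

8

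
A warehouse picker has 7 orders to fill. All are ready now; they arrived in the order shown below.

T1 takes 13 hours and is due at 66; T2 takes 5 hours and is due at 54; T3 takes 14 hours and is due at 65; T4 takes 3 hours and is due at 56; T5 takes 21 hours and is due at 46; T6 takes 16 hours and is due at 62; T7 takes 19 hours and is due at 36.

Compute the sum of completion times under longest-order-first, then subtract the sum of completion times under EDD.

LPT (decreasing processing time): T5 T7 T6 T3 T1 T2 T4.
T5: 0→21
T7: 21→40
T6: 40→56
T3: 56→70
T1: 70→83
T2: 83→88
T4: 88→91
Sum = 21+40+56+70+83+88+91 = 449.
EDD (increasing due date): T7 T5 T2 T4 T6 T3 T1.
T7: 0→19
T5: 19→40
T2: 40→45
T4: 45→48
T6: 48→64
T3: 64→78
T1: 78→91
Sum = 19+40+45+48+64+78+91 = 385.
Difference = 449 − 385 = 64.

64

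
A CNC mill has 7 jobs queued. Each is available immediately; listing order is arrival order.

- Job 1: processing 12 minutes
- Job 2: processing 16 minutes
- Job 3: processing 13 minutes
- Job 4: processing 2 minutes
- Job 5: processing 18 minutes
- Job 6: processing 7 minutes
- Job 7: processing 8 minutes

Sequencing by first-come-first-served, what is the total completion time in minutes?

329

FIFO (arrival order): Job 1 Job 2 Job 3 Job 4 Job 5 Job 6 Job 7.
Job 1: 0→12
Job 2: 12→28
Job 3: 28→41
Job 4: 41→43
Job 5: 43→61
Job 6: 61→68
Job 7: 68→76
Sum = 12+28+41+43+61+68+76 = 329.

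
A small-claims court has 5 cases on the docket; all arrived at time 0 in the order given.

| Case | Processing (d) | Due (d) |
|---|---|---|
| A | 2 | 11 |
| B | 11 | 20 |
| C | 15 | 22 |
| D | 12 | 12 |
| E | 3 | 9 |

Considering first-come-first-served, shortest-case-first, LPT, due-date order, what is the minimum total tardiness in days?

34

FIFO (arrival order): A B C D E.
A: 0→2, due 11, tardiness 0
B: 2→13, due 20, tardiness 0
C: 13→28, due 22, tardiness 6
D: 28→40, due 12, tardiness 28
E: 40→43, due 9, tardiness 34
Sum = 0+0+6+28+34 = 68.
SPT (increasing processing time): A E B D C.
A: 0→2, due 11, tardiness 0
E: 2→5, due 9, tardiness 0
B: 5→16, due 20, tardiness 0
D: 16→28, due 12, tardiness 16
C: 28→43, due 22, tardiness 21
Sum = 0+0+0+16+21 = 37.
LPT (decreasing processing time): C D B E A.
C: 0→15, due 22, tardiness 0
D: 15→27, due 12, tardiness 15
B: 27→38, due 20, tardiness 18
E: 38→41, due 9, tardiness 32
A: 41→43, due 11, tardiness 32
Sum = 0+15+18+32+32 = 97.
EDD (increasing due date): E A D B C.
E: 0→3, due 9, tardiness 0
A: 3→5, due 11, tardiness 0
D: 5→17, due 12, tardiness 5
B: 17→28, due 20, tardiness 8
C: 28→43, due 22, tardiness 21
Sum = 0+0+5+8+21 = 34.
FIFO 68, SPT 37, LPT 97, EDD 34 → minimum 34.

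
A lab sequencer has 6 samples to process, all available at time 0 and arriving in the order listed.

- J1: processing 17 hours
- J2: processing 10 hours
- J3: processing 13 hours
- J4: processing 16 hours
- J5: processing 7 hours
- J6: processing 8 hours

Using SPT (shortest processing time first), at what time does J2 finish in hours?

25

SPT (increasing processing time): J5 J6 J2 J3 J4 J1.
J5: 0→7
J6: 7→15
J2: 15→25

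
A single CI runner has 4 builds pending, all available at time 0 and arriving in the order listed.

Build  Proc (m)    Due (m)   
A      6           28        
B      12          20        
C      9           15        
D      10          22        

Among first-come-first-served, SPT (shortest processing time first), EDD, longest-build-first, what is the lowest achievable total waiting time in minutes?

46

FIFO (arrival order): A B C D.
A: waits 0, runs 0→6
B: waits 6, runs 6→18
C: waits 18, runs 18→27
D: waits 27, runs 27→37
Sum = 0+6+18+27 = 51.
SPT (increasing processing time): A C D B.
A: waits 0, runs 0→6
C: waits 6, runs 6→15
D: waits 15, runs 15→25
B: waits 25, runs 25→37
Sum = 0+6+15+25 = 46.
EDD (increasing due date): C B D A.
C: waits 0, runs 0→9
B: waits 9, runs 9→21
D: waits 21, runs 21→31
A: waits 31, runs 31→37
Sum = 0+9+21+31 = 61.
LPT (decreasing processing time): B D C A.
B: waits 0, runs 0→12
D: waits 12, runs 12→22
C: waits 22, runs 22→31
A: waits 31, runs 31→37
Sum = 0+12+22+31 = 65.
FIFO 51, SPT 46, EDD 61, LPT 65 → minimum 46.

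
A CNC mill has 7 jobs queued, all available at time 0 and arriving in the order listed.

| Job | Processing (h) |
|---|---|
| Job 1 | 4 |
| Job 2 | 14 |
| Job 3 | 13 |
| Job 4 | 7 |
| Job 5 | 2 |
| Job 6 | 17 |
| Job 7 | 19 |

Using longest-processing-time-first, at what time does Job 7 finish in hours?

19

LPT (decreasing processing time): Job 7 Job 6 Job 2 Job 3 Job 4 Job 1 Job 5.
Job 7: 0→19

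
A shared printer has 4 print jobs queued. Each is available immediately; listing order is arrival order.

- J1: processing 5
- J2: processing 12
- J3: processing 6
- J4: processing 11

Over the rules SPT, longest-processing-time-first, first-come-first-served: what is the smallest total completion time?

72

SPT (increasing processing time): J1 J3 J4 J2.
J1: 0→5
J3: 5→11
J4: 11→22
J2: 22→34
Sum = 5+11+22+34 = 72.
LPT (decreasing processing time): J2 J4 J3 J1.
J2: 0→12
J4: 12→23
J3: 23→29
J1: 29→34
Sum = 12+23+29+34 = 98.
FIFO (arrival order): J1 J2 J3 J4.
J1: 0→5
J2: 5→17
J3: 17→23
J4: 23→34
Sum = 5+17+23+34 = 79.
SPT 72, LPT 98, FIFO 79 → minimum 72.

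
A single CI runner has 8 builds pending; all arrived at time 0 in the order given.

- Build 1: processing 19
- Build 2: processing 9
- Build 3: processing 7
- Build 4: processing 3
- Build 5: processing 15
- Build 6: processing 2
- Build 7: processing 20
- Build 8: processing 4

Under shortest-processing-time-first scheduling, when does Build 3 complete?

16

SPT (increasing processing time): Build 6 Build 4 Build 8 Build 3 Build 2 Build 5 Build 1 Build 7.
Build 6: 0→2
Build 4: 2→5
Build 8: 5→9
Build 3: 9→16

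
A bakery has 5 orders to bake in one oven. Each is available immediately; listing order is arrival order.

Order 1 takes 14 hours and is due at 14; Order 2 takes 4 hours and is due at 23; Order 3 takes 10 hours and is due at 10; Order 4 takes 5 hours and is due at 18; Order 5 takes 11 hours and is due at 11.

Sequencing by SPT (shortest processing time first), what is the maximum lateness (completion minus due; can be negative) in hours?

30

SPT (increasing processing time): Order 2 Order 4 Order 3 Order 5 Order 1.
Order 2: 0→4, due 23, lateness -19
Order 4: 4→9, due 18, lateness -9
Order 3: 9→19, due 10, lateness 9
Order 5: 19→30, due 11, lateness 19
Order 1: 30→44, due 14, lateness 30
Maximum = 30.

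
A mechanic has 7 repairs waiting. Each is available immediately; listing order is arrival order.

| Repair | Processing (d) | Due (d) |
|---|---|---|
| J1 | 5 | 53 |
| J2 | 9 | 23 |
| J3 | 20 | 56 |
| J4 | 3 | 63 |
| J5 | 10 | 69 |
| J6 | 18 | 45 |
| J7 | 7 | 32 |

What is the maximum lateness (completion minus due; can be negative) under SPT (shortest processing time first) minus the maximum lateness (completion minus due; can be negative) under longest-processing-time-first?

-18

SPT (increasing processing time): J4 J1 J7 J2 J5 J6 J3.
J4: 0→3, due 63, lateness -60
J1: 3→8, due 53, lateness -45
J7: 8→15, due 32, lateness -17
J2: 15→24, due 23, lateness 1
J5: 24→34, due 69, lateness -35
J6: 34→52, due 45, lateness 7
J3: 52→72, due 56, lateness 16
Maximum = 16.
LPT (decreasing processing time): J3 J6 J5 J2 J7 J1 J4.
J3: 0→20, due 56, lateness -36
J6: 20→38, due 45, lateness -7
J5: 38→48, due 69, lateness -21
J2: 48→57, due 23, lateness 34
J7: 57→64, due 32, lateness 32
J1: 64→69, due 53, lateness 16
J4: 69→72, due 63, lateness 9
Maximum = 34.
Difference = 16 − 34 = -18.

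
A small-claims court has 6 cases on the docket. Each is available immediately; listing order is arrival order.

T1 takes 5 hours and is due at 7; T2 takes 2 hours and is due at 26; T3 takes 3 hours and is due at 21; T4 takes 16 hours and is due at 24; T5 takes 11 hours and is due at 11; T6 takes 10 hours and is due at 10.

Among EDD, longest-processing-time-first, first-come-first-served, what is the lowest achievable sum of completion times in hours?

EDD (increasing due date): T1 T6 T5 T3 T4 T2.
T1: 0→5
T6: 5→15
T5: 15→26
T3: 26→29
T4: 29→45
T2: 45→47
Sum = 5+15+26+29+45+47 = 167.
LPT (decreasing processing time): T4 T5 T6 T1 T3 T2.
T4: 0→16
T5: 16→27
T6: 27→37
T1: 37→42
T3: 42→45
T2: 45→47
Sum = 16+27+37+42+45+47 = 214.
FIFO (arrival order): T1 T2 T3 T4 T5 T6.
T1: 0→5
T2: 5→7
T3: 7→10
T4: 10→26
T5: 26→37
T6: 37→47
Sum = 5+7+10+26+37+47 = 132.
EDD 167, LPT 214, FIFO 132 → minimum 132.

132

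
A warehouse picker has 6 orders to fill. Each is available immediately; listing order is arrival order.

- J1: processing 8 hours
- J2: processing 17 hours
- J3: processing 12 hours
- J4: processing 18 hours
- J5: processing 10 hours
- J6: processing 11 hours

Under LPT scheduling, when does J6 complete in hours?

LPT (decreasing processing time): J4 J2 J3 J6 J5 J1.
J4: 0→18
J2: 18→35
J3: 35→47
J6: 47→58

58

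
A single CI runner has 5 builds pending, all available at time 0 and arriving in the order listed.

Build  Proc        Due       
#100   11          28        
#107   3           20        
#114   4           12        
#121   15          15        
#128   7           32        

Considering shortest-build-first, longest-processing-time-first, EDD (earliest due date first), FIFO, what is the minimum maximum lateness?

SPT (increasing processing time): #107 #114 #128 #100 #121.
#107: 0→3, due 20, lateness -17
#114: 3→7, due 12, lateness -5
#128: 7→14, due 32, lateness -18
#100: 14→25, due 28, lateness -3
#121: 25→40, due 15, lateness 25
Maximum = 25.
LPT (decreasing processing time): #121 #100 #128 #114 #107.
#121: 0→15, due 15, lateness 0
#100: 15→26, due 28, lateness -2
#128: 26→33, due 32, lateness 1
#114: 33→37, due 12, lateness 25
#107: 37→40, due 20, lateness 20
Maximum = 25.
EDD (increasing due date): #114 #121 #107 #100 #128.
#114: 0→4, due 12, lateness -8
#121: 4→19, due 15, lateness 4
#107: 19→22, due 20, lateness 2
#100: 22→33, due 28, lateness 5
#128: 33→40, due 32, lateness 8
Maximum = 8.
FIFO (arrival order): #100 #107 #114 #121 #128.
#100: 0→11, due 28, lateness -17
#107: 11→14, due 20, lateness -6
#114: 14→18, due 12, lateness 6
#121: 18→33, due 15, lateness 18
#128: 33→40, due 32, lateness 8
Maximum = 18.
SPT 25, LPT 25, EDD 8, FIFO 18 → minimum 8.

8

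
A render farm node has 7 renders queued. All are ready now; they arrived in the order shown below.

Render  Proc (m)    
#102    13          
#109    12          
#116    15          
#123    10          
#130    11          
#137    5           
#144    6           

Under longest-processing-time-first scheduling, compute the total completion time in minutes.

LPT (decreasing processing time): #116 #102 #109 #130 #123 #144 #137.
#116: 0→15
#102: 15→28
#109: 28→40
#130: 40→51
#123: 51→61
#144: 61→67
#137: 67→72
Sum = 15+28+40+51+61+67+72 = 334.

334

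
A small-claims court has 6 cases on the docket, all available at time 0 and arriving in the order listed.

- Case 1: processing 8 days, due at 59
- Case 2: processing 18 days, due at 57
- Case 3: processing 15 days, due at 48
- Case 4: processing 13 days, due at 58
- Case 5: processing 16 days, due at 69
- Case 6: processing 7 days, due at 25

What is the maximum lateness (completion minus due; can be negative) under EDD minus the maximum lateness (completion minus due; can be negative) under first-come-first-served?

-44

EDD (increasing due date): Case 6 Case 3 Case 2 Case 4 Case 1 Case 5.
Case 6: 0→7, due 25, lateness -18
Case 3: 7→22, due 48, lateness -26
Case 2: 22→40, due 57, lateness -17
Case 4: 40→53, due 58, lateness -5
Case 1: 53→61, due 59, lateness 2
Case 5: 61→77, due 69, lateness 8
Maximum = 8.
FIFO (arrival order): Case 1 Case 2 Case 3 Case 4 Case 5 Case 6.
Case 1: 0→8, due 59, lateness -51
Case 2: 8→26, due 57, lateness -31
Case 3: 26→41, due 48, lateness -7
Case 4: 41→54, due 58, lateness -4
Case 5: 54→70, due 69, lateness 1
Case 6: 70→77, due 25, lateness 52
Maximum = 52.
Difference = 8 − 52 = -44.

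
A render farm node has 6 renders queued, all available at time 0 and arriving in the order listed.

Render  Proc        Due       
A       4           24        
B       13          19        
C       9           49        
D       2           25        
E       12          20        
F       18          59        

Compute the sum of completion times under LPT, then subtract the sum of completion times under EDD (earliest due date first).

62

LPT (decreasing processing time): F B E C A D.
F: 0→18
B: 18→31
E: 31→43
C: 43→52
A: 52→56
D: 56→58
Sum = 18+31+43+52+56+58 = 258.
EDD (increasing due date): B E A D C F.
B: 0→13
E: 13→25
A: 25→29
D: 29→31
C: 31→40
F: 40→58
Sum = 13+25+29+31+40+58 = 196.
Difference = 258 − 196 = 62.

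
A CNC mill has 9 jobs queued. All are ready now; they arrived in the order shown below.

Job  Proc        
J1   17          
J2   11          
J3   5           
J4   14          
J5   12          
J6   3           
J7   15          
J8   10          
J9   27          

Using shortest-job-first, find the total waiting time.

311

SPT (increasing processing time): J6 J3 J8 J2 J5 J4 J7 J1 J9.
J6: waits 0, runs 0→3
J3: waits 3, runs 3→8
J8: waits 8, runs 8→18
J2: waits 18, runs 18→29
J5: waits 29, runs 29→41
J4: waits 41, runs 41→55
J7: waits 55, runs 55→70
J1: waits 70, runs 70→87
J9: waits 87, runs 87→114
Sum = 0+3+8+18+29+41+55+70+87 = 311.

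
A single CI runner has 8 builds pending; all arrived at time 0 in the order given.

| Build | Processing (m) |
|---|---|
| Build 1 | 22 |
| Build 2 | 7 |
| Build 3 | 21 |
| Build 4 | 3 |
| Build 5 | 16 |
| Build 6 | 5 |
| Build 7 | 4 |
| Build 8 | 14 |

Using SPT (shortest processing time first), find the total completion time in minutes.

SPT (increasing processing time): Build 4 Build 7 Build 6 Build 2 Build 8 Build 5 Build 3 Build 1.
Build 4: 0→3
Build 7: 3→7
Build 6: 7→12
Build 2: 12→19
Build 8: 19→33
Build 5: 33→49
Build 3: 49→70
Build 1: 70→92
Sum = 3+7+12+19+33+49+70+92 = 285.

285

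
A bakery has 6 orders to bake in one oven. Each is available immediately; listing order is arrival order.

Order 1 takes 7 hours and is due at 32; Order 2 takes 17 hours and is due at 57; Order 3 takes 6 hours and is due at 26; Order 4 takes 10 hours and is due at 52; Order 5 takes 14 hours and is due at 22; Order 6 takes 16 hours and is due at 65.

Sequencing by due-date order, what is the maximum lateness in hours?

5

EDD (increasing due date): Order 5 Order 3 Order 1 Order 4 Order 2 Order 6.
Order 5: 0→14, due 22, lateness -8
Order 3: 14→20, due 26, lateness -6
Order 1: 20→27, due 32, lateness -5
Order 4: 27→37, due 52, lateness -15
Order 2: 37→54, due 57, lateness -3
Order 6: 54→70, due 65, lateness 5
Maximum = 5.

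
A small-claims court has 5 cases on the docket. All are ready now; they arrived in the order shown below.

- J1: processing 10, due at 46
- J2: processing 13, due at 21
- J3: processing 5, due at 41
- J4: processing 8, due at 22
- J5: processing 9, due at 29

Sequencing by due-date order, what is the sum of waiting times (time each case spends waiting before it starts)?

EDD (increasing due date): J2 J4 J5 J3 J1.
J2: waits 0, runs 0→13
J4: waits 13, runs 13→21
J5: waits 21, runs 21→30
J3: waits 30, runs 30→35
J1: waits 35, runs 35→45
Sum = 0+13+21+30+35 = 99.

99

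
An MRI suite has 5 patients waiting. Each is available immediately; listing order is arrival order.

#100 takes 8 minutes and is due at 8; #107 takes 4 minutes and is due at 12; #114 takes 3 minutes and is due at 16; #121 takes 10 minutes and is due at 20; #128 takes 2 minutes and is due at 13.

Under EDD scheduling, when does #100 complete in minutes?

EDD (increasing due date): #100 #107 #128 #114 #121.
#100: 0→8

8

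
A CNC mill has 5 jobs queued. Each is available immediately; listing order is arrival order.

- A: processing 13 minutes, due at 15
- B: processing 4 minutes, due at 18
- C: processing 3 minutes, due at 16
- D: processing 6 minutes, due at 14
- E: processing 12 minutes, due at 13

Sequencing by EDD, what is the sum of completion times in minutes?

EDD (increasing due date): E D A C B.
E: 0→12
D: 12→18
A: 18→31
C: 31→34
B: 34→38
Sum = 12+18+31+34+38 = 133.

133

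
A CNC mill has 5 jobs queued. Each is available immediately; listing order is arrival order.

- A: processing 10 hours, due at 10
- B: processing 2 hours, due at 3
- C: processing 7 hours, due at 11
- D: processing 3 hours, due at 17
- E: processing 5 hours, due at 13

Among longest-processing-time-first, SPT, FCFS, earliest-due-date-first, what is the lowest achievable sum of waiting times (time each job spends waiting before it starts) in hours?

LPT (decreasing processing time): A C E D B.
A: waits 0, runs 0→10
C: waits 10, runs 10→17
E: waits 17, runs 17→22
D: waits 22, runs 22→25
B: waits 25, runs 25→27
Sum = 0+10+17+22+25 = 74.
SPT (increasing processing time): B D E C A.
B: waits 0, runs 0→2
D: waits 2, runs 2→5
E: waits 5, runs 5→10
C: waits 10, runs 10→17
A: waits 17, runs 17→27
Sum = 0+2+5+10+17 = 34.
FIFO (arrival order): A B C D E.
A: waits 0, runs 0→10
B: waits 10, runs 10→12
C: waits 12, runs 12→19
D: waits 19, runs 19→22
E: waits 22, runs 22→27
Sum = 0+10+12+19+22 = 63.
EDD (increasing due date): B A C E D.
B: waits 0, runs 0→2
A: waits 2, runs 2→12
C: waits 12, runs 12→19
E: waits 19, runs 19→24
D: waits 24, runs 24→27
Sum = 0+2+12+19+24 = 57.
LPT 74, SPT 34, FIFO 63, EDD 57 → minimum 34.

34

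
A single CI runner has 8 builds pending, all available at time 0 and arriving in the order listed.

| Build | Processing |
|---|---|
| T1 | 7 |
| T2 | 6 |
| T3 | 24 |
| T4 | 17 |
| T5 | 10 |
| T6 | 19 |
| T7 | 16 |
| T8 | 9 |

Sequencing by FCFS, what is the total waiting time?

357

FIFO (arrival order): T1 T2 T3 T4 T5 T6 T7 T8.
T1: waits 0, runs 0→7
T2: waits 7, runs 7→13
T3: waits 13, runs 13→37
T4: waits 37, runs 37→54
T5: waits 54, runs 54→64
T6: waits 64, runs 64→83
T7: waits 83, runs 83→99
T8: waits 99, runs 99→108
Sum = 0+7+13+37+54+64+83+99 = 357.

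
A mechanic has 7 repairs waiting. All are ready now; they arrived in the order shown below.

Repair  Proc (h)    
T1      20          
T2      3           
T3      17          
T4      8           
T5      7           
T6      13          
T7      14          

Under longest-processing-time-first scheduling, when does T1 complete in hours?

LPT (decreasing processing time): T1 T3 T7 T6 T4 T5 T2.
T1: 0→20

20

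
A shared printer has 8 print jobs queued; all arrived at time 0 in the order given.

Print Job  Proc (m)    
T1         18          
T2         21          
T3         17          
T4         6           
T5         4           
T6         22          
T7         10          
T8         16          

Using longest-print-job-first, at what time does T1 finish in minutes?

LPT (decreasing processing time): T6 T2 T1 T3 T8 T7 T4 T5.
T6: 0→22
T2: 22→43
T1: 43→61

61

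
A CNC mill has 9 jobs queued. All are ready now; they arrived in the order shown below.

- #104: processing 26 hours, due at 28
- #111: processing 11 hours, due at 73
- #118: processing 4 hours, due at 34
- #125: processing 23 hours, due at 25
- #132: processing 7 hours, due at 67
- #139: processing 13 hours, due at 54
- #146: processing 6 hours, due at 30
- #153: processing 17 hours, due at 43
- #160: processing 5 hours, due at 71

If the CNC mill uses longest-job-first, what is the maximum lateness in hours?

LPT (decreasing processing time): #104 #125 #153 #139 #111 #132 #146 #160 #118.
#104: 0→26, due 28, lateness -2
#125: 26→49, due 25, lateness 24
#153: 49→66, due 43, lateness 23
#139: 66→79, due 54, lateness 25
#111: 79→90, due 73, lateness 17
#132: 90→97, due 67, lateness 30
#146: 97→103, due 30, lateness 73
#160: 103→108, due 71, lateness 37
#118: 108→112, due 34, lateness 78
Maximum = 78.

78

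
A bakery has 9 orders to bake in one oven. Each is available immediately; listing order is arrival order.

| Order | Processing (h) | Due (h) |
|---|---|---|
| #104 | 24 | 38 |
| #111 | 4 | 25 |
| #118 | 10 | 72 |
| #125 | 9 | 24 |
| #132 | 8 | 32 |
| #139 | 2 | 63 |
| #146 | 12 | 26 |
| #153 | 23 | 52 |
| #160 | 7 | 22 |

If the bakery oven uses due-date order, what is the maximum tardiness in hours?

35

EDD (increasing due date): #160 #125 #111 #146 #132 #104 #153 #139 #118.
#160: 0→7, due 22, tardiness 0
#125: 7→16, due 24, tardiness 0
#111: 16→20, due 25, tardiness 0
#146: 20→32, due 26, tardiness 6
#132: 32→40, due 32, tardiness 8
#104: 40→64, due 38, tardiness 26
#153: 64→87, due 52, tardiness 35
#139: 87→89, due 63, tardiness 26
#118: 89→99, due 72, tardiness 27
Maximum = 35.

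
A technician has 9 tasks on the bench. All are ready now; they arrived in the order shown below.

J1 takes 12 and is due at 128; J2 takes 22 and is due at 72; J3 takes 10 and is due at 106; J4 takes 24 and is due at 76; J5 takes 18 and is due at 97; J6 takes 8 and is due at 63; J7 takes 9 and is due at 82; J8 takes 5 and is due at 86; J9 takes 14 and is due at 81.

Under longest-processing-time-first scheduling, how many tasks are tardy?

3

LPT (decreasing processing time): J4 J2 J5 J9 J1 J3 J7 J6 J8.
J4: 0→24, due 76, tardiness 0
J2: 24→46, due 72, tardiness 0
J5: 46→64, due 97, tardiness 0
J9: 64→78, due 81, tardiness 0
J1: 78→90, due 128, tardiness 0
J3: 90→100, due 106, tardiness 0
J7: 100→109, due 82, tardiness 27
J6: 109→117, due 63, tardiness 54
J8: 117→122, due 86, tardiness 36
Late tasks: 3.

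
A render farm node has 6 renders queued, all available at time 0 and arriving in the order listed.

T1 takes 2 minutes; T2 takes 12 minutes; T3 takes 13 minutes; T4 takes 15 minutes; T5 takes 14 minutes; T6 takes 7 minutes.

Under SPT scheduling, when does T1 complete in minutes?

2

SPT (increasing processing time): T1 T6 T2 T3 T5 T4.
T1: 0→2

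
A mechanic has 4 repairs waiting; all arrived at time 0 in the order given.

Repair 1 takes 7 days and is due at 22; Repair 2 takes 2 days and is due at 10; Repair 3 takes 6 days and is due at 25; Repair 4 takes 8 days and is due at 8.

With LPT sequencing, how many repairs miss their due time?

LPT (decreasing processing time): Repair 4 Repair 1 Repair 3 Repair 2.
Repair 4: 0→8, due 8, tardiness 0
Repair 1: 8→15, due 22, tardiness 0
Repair 3: 15→21, due 25, tardiness 0
Repair 2: 21→23, due 10, tardiness 13
Late repairs: 1.

1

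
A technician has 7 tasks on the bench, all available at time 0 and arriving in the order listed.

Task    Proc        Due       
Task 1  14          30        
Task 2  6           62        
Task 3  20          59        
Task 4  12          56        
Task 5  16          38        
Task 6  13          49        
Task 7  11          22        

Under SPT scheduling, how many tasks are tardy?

3

SPT (increasing processing time): Task 2 Task 7 Task 4 Task 6 Task 1 Task 5 Task 3.
Task 2: 0→6, due 62, tardiness 0
Task 7: 6→17, due 22, tardiness 0
Task 4: 17→29, due 56, tardiness 0
Task 6: 29→42, due 49, tardiness 0
Task 1: 42→56, due 30, tardiness 26
Task 5: 56→72, due 38, tardiness 34
Task 3: 72→92, due 59, tardiness 33
Late tasks: 3.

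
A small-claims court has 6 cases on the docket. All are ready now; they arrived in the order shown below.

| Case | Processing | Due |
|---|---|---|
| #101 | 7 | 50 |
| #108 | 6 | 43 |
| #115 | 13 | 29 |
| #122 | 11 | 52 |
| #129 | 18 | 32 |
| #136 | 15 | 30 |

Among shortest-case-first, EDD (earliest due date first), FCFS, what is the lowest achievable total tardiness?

SPT (increasing processing time): #108 #101 #122 #115 #136 #129.
#108: 0→6, due 43, tardiness 0
#101: 6→13, due 50, tardiness 0
#122: 13→24, due 52, tardiness 0
#115: 24→37, due 29, tardiness 8
#136: 37→52, due 30, tardiness 22
#129: 52→70, due 32, tardiness 38
Sum = 0+0+0+8+22+38 = 68.
EDD (increasing due date): #115 #136 #129 #108 #101 #122.
#115: 0→13, due 29, tardiness 0
#136: 13→28, due 30, tardiness 0
#129: 28→46, due 32, tardiness 14
#108: 46→52, due 43, tardiness 9
#101: 52→59, due 50, tardiness 9
#122: 59→70, due 52, tardiness 18
Sum = 0+0+14+9+9+18 = 50.
FIFO (arrival order): #101 #108 #115 #122 #129 #136.
#101: 0→7, due 50, tardiness 0
#108: 7→13, due 43, tardiness 0
#115: 13→26, due 29, tardiness 0
#122: 26→37, due 52, tardiness 0
#129: 37→55, due 32, tardiness 23
#136: 55→70, due 30, tardiness 40
Sum = 0+0+0+0+23+40 = 63.
SPT 68, EDD 50, FIFO 63 → minimum 50.

50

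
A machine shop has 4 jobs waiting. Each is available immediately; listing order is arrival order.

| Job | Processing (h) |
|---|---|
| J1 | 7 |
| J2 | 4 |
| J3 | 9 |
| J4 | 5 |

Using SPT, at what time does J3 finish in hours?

25

SPT (increasing processing time): J2 J4 J1 J3.
J2: 0→4
J4: 4→9
J1: 9→16
J3: 16→25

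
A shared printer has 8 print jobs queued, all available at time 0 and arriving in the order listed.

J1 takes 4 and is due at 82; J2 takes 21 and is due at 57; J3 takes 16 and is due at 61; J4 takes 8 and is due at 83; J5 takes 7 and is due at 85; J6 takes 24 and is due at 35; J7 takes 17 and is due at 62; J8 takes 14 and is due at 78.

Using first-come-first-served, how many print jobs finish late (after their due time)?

FIFO (arrival order): J1 J2 J3 J4 J5 J6 J7 J8.
J1: 0→4, due 82, tardiness 0
J2: 4→25, due 57, tardiness 0
J3: 25→41, due 61, tardiness 0
J4: 41→49, due 83, tardiness 0
J5: 49→56, due 85, tardiness 0
J6: 56→80, due 35, tardiness 45
J7: 80→97, due 62, tardiness 35
J8: 97→111, due 78, tardiness 33
Late print jobs: 3.

3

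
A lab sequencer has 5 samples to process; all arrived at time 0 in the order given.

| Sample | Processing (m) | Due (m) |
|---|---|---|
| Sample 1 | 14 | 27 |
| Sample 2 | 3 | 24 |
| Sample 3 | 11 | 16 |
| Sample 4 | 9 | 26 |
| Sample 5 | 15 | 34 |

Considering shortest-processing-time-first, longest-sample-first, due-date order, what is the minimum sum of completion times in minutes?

SPT (increasing processing time): Sample 2 Sample 4 Sample 3 Sample 1 Sample 5.
Sample 2: 0→3
Sample 4: 3→12
Sample 3: 12→23
Sample 1: 23→37
Sample 5: 37→52
Sum = 3+12+23+37+52 = 127.
LPT (decreasing processing time): Sample 5 Sample 1 Sample 3 Sample 4 Sample 2.
Sample 5: 0→15
Sample 1: 15→29
Sample 3: 29→40
Sample 4: 40→49
Sample 2: 49→52
Sum = 15+29+40+49+52 = 185.
EDD (increasing due date): Sample 3 Sample 2 Sample 4 Sample 1 Sample 5.
Sample 3: 0→11
Sample 2: 11→14
Sample 4: 14→23
Sample 1: 23→37
Sample 5: 37→52
Sum = 11+14+23+37+52 = 137.
SPT 127, LPT 185, EDD 137 → minimum 127.

127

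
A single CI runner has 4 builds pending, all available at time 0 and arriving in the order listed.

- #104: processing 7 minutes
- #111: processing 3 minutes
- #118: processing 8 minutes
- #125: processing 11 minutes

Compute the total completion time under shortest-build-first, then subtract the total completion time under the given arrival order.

-4

SPT (increasing processing time): #111 #104 #118 #125.
#111: 0→3
#104: 3→10
#118: 10→18
#125: 18→29
Sum = 3+10+18+29 = 60.
FIFO (arrival order): #104 #111 #118 #125.
#104: 0→7
#111: 7→10
#118: 10→18
#125: 18→29
Sum = 7+10+18+29 = 64.
Difference = 60 − 64 = -4.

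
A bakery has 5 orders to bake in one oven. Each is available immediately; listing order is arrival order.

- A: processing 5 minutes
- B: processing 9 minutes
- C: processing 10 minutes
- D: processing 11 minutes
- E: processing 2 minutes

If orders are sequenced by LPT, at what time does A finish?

LPT (decreasing processing time): D C B A E.
D: 0→11
C: 11→21
B: 21→30
A: 30→35

35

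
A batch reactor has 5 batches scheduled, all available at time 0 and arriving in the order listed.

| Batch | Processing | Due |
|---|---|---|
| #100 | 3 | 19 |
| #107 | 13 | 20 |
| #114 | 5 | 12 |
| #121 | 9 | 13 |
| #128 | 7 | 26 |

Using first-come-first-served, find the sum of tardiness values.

FIFO (arrival order): #100 #107 #114 #121 #128.
#100: 0→3, due 19, tardiness 0
#107: 3→16, due 20, tardiness 0
#114: 16→21, due 12, tardiness 9
#121: 21→30, due 13, tardiness 17
#128: 30→37, due 26, tardiness 11
Sum = 0+0+9+17+11 = 37.

37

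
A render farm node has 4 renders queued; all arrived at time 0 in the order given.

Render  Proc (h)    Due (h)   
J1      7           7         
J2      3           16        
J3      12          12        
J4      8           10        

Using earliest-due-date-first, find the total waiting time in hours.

EDD (increasing due date): J1 J4 J3 J2.
J1: waits 0, runs 0→7
J4: waits 7, runs 7→15
J3: waits 15, runs 15→27
J2: waits 27, runs 27→30
Sum = 0+7+15+27 = 49.

49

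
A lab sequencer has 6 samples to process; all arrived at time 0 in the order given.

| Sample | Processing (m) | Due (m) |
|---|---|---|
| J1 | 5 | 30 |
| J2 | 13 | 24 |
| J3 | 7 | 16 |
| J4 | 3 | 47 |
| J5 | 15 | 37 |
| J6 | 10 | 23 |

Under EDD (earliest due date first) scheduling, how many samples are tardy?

4

EDD (increasing due date): J3 J6 J2 J1 J5 J4.
J3: 0→7, due 16, tardiness 0
J6: 7→17, due 23, tardiness 0
J2: 17→30, due 24, tardiness 6
J1: 30→35, due 30, tardiness 5
J5: 35→50, due 37, tardiness 13
J4: 50→53, due 47, tardiness 6
Late samples: 4.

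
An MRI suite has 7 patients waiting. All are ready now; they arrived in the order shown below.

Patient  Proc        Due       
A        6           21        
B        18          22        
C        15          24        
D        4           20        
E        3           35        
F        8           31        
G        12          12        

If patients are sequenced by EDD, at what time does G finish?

EDD (increasing due date): G D A B C F E.
G: 0→12

12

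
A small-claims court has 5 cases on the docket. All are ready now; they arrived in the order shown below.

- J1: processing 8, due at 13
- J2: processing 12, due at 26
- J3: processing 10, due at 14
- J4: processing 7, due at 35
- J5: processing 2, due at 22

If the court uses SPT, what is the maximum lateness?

SPT (increasing processing time): J5 J4 J1 J3 J2.
J5: 0→2, due 22, lateness -20
J4: 2→9, due 35, lateness -26
J1: 9→17, due 13, lateness 4
J3: 17→27, due 14, lateness 13
J2: 27→39, due 26, lateness 13
Maximum = 13.

13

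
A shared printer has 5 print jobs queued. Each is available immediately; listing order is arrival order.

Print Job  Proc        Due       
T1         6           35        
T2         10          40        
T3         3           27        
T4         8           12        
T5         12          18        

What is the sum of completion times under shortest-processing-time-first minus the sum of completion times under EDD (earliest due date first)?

SPT (increasing processing time): T3 T1 T4 T2 T5.
T3: 0→3
T1: 3→9
T4: 9→17
T2: 17→27
T5: 27→39
Sum = 3+9+17+27+39 = 95.
EDD (increasing due date): T4 T5 T3 T1 T2.
T4: 0→8
T5: 8→20
T3: 20→23
T1: 23→29
T2: 29→39
Sum = 8+20+23+29+39 = 119.
Difference = 95 − 119 = -24.

-24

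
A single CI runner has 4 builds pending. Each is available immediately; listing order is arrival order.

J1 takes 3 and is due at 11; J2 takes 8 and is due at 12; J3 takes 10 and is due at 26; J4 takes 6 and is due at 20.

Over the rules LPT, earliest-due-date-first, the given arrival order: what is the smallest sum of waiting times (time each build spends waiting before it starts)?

LPT (decreasing processing time): J3 J2 J4 J1.
J3: waits 0, runs 0→10
J2: waits 10, runs 10→18
J4: waits 18, runs 18→24
J1: waits 24, runs 24→27
Sum = 0+10+18+24 = 52.
EDD (increasing due date): J1 J2 J4 J3.
J1: waits 0, runs 0→3
J2: waits 3, runs 3→11
J4: waits 11, runs 11→17
J3: waits 17, runs 17→27
Sum = 0+3+11+17 = 31.
FIFO (arrival order): J1 J2 J3 J4.
J1: waits 0, runs 0→3
J2: waits 3, runs 3→11
J3: waits 11, runs 11→21
J4: waits 21, runs 21→27
Sum = 0+3+11+21 = 35.
LPT 52, EDD 31, FIFO 35 → minimum 31.

31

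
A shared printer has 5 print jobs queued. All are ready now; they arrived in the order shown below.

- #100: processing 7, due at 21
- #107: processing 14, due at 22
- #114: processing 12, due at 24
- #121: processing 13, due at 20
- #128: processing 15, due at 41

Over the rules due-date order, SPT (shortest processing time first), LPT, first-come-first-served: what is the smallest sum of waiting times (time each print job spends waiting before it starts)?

104

EDD (increasing due date): #121 #100 #107 #114 #128.
#121: waits 0, runs 0→13
#100: waits 13, runs 13→20
#107: waits 20, runs 20→34
#114: waits 34, runs 34→46
#128: waits 46, runs 46→61
Sum = 0+13+20+34+46 = 113.
SPT (increasing processing time): #100 #114 #121 #107 #128.
#100: waits 0, runs 0→7
#114: waits 7, runs 7→19
#121: waits 19, runs 19→32
#107: waits 32, runs 32→46
#128: waits 46, runs 46→61
Sum = 0+7+19+32+46 = 104.
LPT (decreasing processing time): #128 #107 #121 #114 #100.
#128: waits 0, runs 0→15
#107: waits 15, runs 15→29
#121: waits 29, runs 29→42
#114: waits 42, runs 42→54
#100: waits 54, runs 54→61
Sum = 0+15+29+42+54 = 140.
FIFO (arrival order): #100 #107 #114 #121 #128.
#100: waits 0, runs 0→7
#107: waits 7, runs 7→21
#114: waits 21, runs 21→33
#121: waits 33, runs 33→46
#128: waits 46, runs 46→61
Sum = 0+7+21+33+46 = 107.
EDD 113, SPT 104, LPT 140, FIFO 107 → minimum 104.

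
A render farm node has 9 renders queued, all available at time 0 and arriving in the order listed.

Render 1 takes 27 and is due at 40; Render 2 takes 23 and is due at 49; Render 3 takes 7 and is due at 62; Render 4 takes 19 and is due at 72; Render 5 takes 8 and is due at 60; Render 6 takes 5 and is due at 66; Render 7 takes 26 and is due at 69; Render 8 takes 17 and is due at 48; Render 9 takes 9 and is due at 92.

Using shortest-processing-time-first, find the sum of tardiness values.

SPT (increasing processing time): Render 6 Render 3 Render 5 Render 9 Render 8 Render 4 Render 2 Render 7 Render 1.
Render 6: 0→5, due 66, tardiness 0
Render 3: 5→12, due 62, tardiness 0
Render 5: 12→20, due 60, tardiness 0
Render 9: 20→29, due 92, tardiness 0
Render 8: 29→46, due 48, tardiness 0
Render 4: 46→65, due 72, tardiness 0
Render 2: 65→88, due 49, tardiness 39
Render 7: 88→114, due 69, tardiness 45
Render 1: 114→141, due 40, tardiness 101
Sum = 0+0+0+0+0+0+39+45+101 = 185.

185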